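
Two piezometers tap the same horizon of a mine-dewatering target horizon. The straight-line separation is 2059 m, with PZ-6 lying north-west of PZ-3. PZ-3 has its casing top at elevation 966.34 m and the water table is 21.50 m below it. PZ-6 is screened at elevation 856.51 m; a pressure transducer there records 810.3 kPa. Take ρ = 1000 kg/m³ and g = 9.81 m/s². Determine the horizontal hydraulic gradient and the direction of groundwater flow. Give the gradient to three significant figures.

Total head at PZ-3: h = 966.34 − 21.50 = 944.84 m.
Pressure head at PZ-6: ψ = P/(ρg) = 810.3×1000 / (1000 × 9.81) = 82.60 m.
Total head at PZ-6: h = z + ψ = 856.51 + 82.60 = 939.11 m.
Head difference: h(PZ-3) − h(PZ-6) = 944.84 − 939.11 = 5.73 m.
Hydraulic gradient: i = |Δh| / L = 5.73 / 2059 = 0.00278.
Flow is from higher to lower head: from PZ-3 toward PZ-6, i.e. toward the north-west.

i ≈ 0.00278; groundwater flows toward the north-west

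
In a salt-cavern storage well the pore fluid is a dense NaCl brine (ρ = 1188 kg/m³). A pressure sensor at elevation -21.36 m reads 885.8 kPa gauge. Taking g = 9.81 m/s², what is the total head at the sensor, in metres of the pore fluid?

ψ = P/(ρg) = 885.8×1000 / (1188 × 9.81) = 76.01 m.
h = z + ψ = -21.36 + 76.01 = 54.65 m.

h ≈ 54.65 m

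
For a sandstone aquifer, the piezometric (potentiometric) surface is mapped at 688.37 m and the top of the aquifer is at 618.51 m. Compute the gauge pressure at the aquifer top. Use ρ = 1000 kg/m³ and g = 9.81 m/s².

P ≈ 685 kPa

Pressure head at the aquifer top: ψ = h − z = 688.37 − 618.51 = 69.86 m.
P = ρgψ = 1000 × 9.81 × 69.86 = 685327 Pa ≈ 685 kPa.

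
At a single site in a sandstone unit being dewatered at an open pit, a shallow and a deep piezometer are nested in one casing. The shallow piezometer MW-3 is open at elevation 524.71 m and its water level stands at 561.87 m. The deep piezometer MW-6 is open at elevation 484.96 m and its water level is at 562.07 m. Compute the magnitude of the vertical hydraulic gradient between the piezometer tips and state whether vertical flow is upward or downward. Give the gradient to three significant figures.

|i_v| ≈ 0.00503; vertical flow is upward

Total head at MW-3: h = 561.87 m (water level in the standpipe).
Total head at MW-6: h = 562.07 m.
Δh = h(MW-3) − h(MW-6) = 561.87 − 562.07 = -0.20 m.
Vertical separation Δz = 524.71 − 484.96 = 39.75 m.
|i_v| = |Δh| / Δz = 0.20 / 39.75 = 0.00503.
Head is higher in the deep piezometer, so vertical flow is upward (discharge condition).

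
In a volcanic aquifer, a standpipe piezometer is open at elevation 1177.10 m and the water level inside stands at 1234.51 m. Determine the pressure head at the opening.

Total head h = 1234.51 m (the water-surface elevation in the piezometer).
Pressure head ψ = h − z = 1234.51 − 1177.10 = 57.41 m.

ψ ≈ 57.41 m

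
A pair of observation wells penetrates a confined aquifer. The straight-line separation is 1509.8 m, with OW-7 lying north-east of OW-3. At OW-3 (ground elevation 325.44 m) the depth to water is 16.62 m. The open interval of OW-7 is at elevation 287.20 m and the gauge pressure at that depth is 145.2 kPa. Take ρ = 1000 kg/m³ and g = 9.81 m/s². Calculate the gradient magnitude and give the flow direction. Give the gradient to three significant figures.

Total head at OW-3: h = 325.44 − 16.62 = 308.82 m.
Pressure head at OW-7: ψ = P/(ρg) = 145.2×1000 / (1000 × 9.81) = 14.80 m.
Total head at OW-7: h = z + ψ = 287.20 + 14.80 = 302.00 m.
Head difference: h(OW-3) − h(OW-7) = 308.82 − 302.00 = 6.82 m.
Hydraulic gradient: i = |Δh| / L = 6.82 / 1509.8 = 0.00452.
Flow is from higher to lower head: from OW-3 toward OW-7, i.e. toward the north-east.

i ≈ 0.00452; groundwater flows toward the north-east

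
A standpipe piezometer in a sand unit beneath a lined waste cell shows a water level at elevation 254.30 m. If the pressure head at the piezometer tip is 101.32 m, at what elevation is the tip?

z = h − ψ = 254.30 − 101.32 = 152.98 m.

z ≈ 152.98 m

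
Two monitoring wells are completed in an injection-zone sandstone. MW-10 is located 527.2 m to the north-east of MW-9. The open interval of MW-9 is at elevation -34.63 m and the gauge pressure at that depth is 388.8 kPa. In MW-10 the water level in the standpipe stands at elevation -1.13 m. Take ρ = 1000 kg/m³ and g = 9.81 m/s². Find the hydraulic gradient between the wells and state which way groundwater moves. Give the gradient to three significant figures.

i ≈ 0.0116; groundwater flows toward the north-east

Pressure head at MW-9: ψ = P/(ρg) = 388.8×1000 / (1000 × 9.81) = 39.63 m.
Total head at MW-9: h = z + ψ = -34.63 + 39.63 = 5.00 m.
Total head at MW-10: h = -1.13 m (water level in the piezometer is the total head).
Head difference: h(MW-9) − h(MW-10) = 5.00 − (-1.13) = 6.13 m.
Hydraulic gradient: i = |Δh| / L = 6.13 / 527.2 = 0.0116.
Flow is from higher to lower head: from MW-9 toward MW-10, i.e. toward the north-east.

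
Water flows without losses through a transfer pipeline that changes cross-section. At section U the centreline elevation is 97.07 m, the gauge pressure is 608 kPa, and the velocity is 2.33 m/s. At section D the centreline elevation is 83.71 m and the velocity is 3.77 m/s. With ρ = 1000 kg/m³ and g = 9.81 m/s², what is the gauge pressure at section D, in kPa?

P₂ ≈ 735 kPa

Pressure head at U: ψ₁ = P₁/(ρg) = 608×1000 / (1000 × 9.81) = 61.98 m.
Velocity heads: v₁²/2g = 2.33²/19.62 = 0.277 m; v₂²/2g = 3.77²/19.62 = 0.724 m.
Total head H = z₁ + ψ₁ + v₁²/2g = 97.07 + 61.98 + 0.277 = 159.33 m.
ψ₂ = H − z₂ − v₂²/2g = 159.33 − 83.71 − 0.724 = 74.90 m.
P₂ = ρgψ₂ = 1000 × 9.81 × 74.90 ≈ 735 kPa.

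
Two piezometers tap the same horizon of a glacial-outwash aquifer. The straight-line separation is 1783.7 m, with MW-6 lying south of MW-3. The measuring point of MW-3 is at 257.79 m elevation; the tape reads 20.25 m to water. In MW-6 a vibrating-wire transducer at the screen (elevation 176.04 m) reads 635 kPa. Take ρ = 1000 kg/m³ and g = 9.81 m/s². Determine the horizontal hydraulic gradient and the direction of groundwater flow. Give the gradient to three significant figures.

Total head at MW-3: h = 257.79 − 20.25 = 237.54 m.
Pressure head at MW-6: ψ = P/(ρg) = 635×1000 / (1000 × 9.81) = 64.73 m.
Total head at MW-6: h = z + ψ = 176.04 + 64.73 = 240.77 m.
Head difference: h(MW-3) − h(MW-6) = 237.54 − 240.77 = -3.23 m.
Hydraulic gradient: i = |Δh| / L = 3.23 / 1783.7 = 0.00181.
Flow is from higher to lower head: from MW-6 toward MW-3, i.e. toward the north.

i ≈ 0.00181; groundwater flows toward the north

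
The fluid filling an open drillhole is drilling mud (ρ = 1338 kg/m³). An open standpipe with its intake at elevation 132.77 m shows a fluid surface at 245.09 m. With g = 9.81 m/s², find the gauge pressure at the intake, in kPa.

Pressure head ψ = h − z = 245.09 − 132.77 = 112.32 m.
P = ρgψ = 1338 × 9.81 × 112.32 = 1474288 Pa ≈ 1470 kPa.

P ≈ 1470 kPa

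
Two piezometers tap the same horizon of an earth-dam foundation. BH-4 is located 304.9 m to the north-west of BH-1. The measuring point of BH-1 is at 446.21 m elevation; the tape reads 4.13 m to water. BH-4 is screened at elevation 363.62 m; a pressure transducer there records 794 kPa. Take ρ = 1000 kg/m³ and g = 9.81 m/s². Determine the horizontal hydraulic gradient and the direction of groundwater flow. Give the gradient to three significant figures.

i ≈ 0.00813; groundwater flows toward the south-east

Total head at BH-1: h = 446.21 − 4.13 = 442.08 m.
Pressure head at BH-4: ψ = P/(ρg) = 794×1000 / (1000 × 9.81) = 80.94 m.
Total head at BH-4: h = z + ψ = 363.62 + 80.94 = 444.56 m.
Head difference: h(BH-1) − h(BH-4) = 442.08 − 444.56 = -2.48 m.
Hydraulic gradient: i = |Δh| / L = 2.48 / 304.9 = 0.00813.
Flow is from higher to lower head: from BH-4 toward BH-1, i.e. toward the south-east.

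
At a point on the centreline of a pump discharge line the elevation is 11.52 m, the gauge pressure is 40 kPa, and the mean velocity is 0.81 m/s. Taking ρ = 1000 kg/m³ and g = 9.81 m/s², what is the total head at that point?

Pressure head ψ = P/(ρg) = 40×1000 / (1000 × 9.81) = 4.08 m.
Velocity head = v²/(2g) = 0.81² / (2 × 9.81) = 0.033 m.
h = z + ψ + v²/(2g) = 11.52 + 4.08 + 0.033 = 15.63 m.

h ≈ 15.63 m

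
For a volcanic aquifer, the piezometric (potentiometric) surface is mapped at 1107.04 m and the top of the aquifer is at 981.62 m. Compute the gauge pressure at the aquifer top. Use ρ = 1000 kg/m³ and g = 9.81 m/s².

Pressure head at the aquifer top: ψ = h − z = 1107.04 − 981.62 = 125.42 m.
P = ρgψ = 1000 × 9.81 × 125.42 = 1230370 Pa ≈ 1230 kPa.

P ≈ 1230 kPa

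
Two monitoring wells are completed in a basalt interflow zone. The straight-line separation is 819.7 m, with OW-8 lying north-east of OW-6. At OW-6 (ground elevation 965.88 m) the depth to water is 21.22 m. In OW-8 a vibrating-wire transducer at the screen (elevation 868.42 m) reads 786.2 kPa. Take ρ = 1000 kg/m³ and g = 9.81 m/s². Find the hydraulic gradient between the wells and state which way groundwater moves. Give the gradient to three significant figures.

Total head at OW-6: h = 965.88 − 21.22 = 944.66 m.
Pressure head at OW-8: ψ = P/(ρg) = 786.2×1000 / (1000 × 9.81) = 80.14 m.
Total head at OW-8: h = z + ψ = 868.42 + 80.14 = 948.56 m.
Head difference: h(OW-6) − h(OW-8) = 944.66 − 948.56 = -3.90 m.
Hydraulic gradient: i = |Δh| / L = 3.90 / 819.7 = 0.00476.
Flow is from higher to lower head: from OW-8 toward OW-6, i.e. toward the south-west.

i ≈ 0.00476; groundwater flows toward the south-west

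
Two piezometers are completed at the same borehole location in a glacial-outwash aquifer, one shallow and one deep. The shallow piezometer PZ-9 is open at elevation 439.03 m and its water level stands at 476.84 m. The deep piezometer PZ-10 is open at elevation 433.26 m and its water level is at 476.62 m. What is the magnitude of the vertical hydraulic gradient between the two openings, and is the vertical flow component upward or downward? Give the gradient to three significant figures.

|i_v| ≈ 0.0381; vertical flow is downward

Total head at PZ-9: h = 476.84 m (water level in the standpipe).
Total head at PZ-10: h = 476.62 m.
Δh = h(PZ-9) − h(PZ-10) = 476.84 − 476.62 = 0.22 m.
Vertical separation Δz = 439.03 − 433.26 = 5.77 m.
|i_v| = |Δh| / Δz = 0.22 / 5.77 = 0.0381.
Head is higher in the shallow piezometer, so vertical flow is downward (recharge condition).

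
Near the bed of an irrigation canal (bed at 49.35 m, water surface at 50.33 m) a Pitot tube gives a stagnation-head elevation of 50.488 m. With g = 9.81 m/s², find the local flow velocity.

v ≈ 1.76 m/s

Near the bed, under hydrostatic conditions, the piezometric head (z + ψ) equals the free-surface elevation, 50.33 m.
Velocity head = total − piezometric = 50.488 − 50.33 = 0.158 m.
v = √(2g·h_v) = √(2 × 9.81 × 0.158) = 1.76 m/s.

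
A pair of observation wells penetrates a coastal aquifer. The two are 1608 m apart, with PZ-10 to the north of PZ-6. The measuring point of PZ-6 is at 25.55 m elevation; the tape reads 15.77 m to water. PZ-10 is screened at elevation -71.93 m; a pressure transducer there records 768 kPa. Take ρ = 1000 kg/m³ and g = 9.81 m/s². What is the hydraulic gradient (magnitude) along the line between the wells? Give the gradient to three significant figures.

i ≈ 0.00213

Total head at PZ-6: h = 25.55 − 15.77 = 9.78 m.
Pressure head at PZ-10: ψ = P/(ρg) = 768×1000 / (1000 × 9.81) = 78.29 m.
Total head at PZ-10: h = z + ψ = -71.93 + 78.29 = 6.36 m.
Head difference: h(PZ-6) − h(PZ-10) = 9.78 − 6.36 = 3.42 m.
Hydraulic gradient: i = |Δh| / L = 3.42 / 1608 = 0.00213.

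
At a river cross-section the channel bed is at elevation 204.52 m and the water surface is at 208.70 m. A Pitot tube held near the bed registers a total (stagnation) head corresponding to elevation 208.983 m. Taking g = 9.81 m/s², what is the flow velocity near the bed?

Near the bed, under hydrostatic conditions, the piezometric head (z + ψ) equals the free-surface elevation, 208.70 m.
Velocity head = total − piezometric = 208.983 − 208.70 = 0.283 m.
v = √(2g·h_v) = √(2 × 9.81 × 0.283) = 2.36 m/s.

v ≈ 2.36 m/s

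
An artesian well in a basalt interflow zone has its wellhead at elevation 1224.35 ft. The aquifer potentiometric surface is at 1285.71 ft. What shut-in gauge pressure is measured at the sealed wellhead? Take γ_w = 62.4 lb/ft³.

Head above the cap: Δh = 1285.71 − 1224.35 = 61.36 ft.
P = γΔh/144 = 62.4 × 61.36 / 144 = 26.6 psi.

P ≈ 26.6 psi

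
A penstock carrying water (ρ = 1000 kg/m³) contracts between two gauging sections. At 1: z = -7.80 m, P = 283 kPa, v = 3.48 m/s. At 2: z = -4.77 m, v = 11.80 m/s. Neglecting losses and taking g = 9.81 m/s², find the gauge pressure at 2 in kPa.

P₂ ≈ 190 kPa

Pressure head at 1: ψ₁ = P₁/(ρg) = 283×1000 / (1000 × 9.81) = 28.85 m.
Velocity heads: v₁²/2g = 3.48²/19.62 = 0.617 m; v₂²/2g = 11.80²/19.62 = 7.097 m.
Total head H = z₁ + ψ₁ + v₁²/2g = -7.80 + 28.85 + 0.617 = 21.67 m.
ψ₂ = H − z₂ − v₂²/2g = 21.67 − (-4.77) − 7.097 = 19.34 m.
P₂ = ρgψ₂ = 1000 × 9.81 × 19.34 ≈ 190 kPa.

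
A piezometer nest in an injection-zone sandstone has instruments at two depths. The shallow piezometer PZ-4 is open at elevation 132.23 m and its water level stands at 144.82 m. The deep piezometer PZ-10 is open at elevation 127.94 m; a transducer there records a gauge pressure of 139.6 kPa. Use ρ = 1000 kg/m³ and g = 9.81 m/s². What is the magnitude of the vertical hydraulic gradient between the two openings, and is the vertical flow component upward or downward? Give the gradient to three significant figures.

Total head at PZ-4: h = 144.82 m (water level in the standpipe).
Pressure head at PZ-10: ψ = P/(ρg) = 139.6×1000 / (1000 × 9.81) = 14.23 m.
Total head at PZ-10: h = z + ψ = 127.94 + 14.23 = 142.17 m.
Δh = h(PZ-4) − h(PZ-10) = 144.82 − 142.17 = 2.65 m.
Vertical separation Δz = 132.23 − 127.94 = 4.29 m.
|i_v| = |Δh| / Δz = 2.65 / 4.29 = 0.618.
Head is higher in the shallow piezometer, so vertical flow is downward (recharge condition).

|i_v| ≈ 0.618; vertical flow is downward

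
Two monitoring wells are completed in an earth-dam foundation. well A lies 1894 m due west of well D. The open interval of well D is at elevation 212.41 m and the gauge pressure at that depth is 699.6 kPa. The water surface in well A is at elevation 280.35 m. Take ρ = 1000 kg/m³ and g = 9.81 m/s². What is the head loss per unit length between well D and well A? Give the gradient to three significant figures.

Pressure head at well D: ψ = P/(ρg) = 699.6×1000 / (1000 × 9.81) = 71.31 m.
Total head at well D: h = z + ψ = 212.41 + 71.31 = 283.72 m.
Total head at well A: h = 280.35 m (water level in the piezometer is the total head).
Head difference: h(well D) − h(well A) = 283.72 − 280.35 = 3.37 m.
Hydraulic gradient: i = |Δh| / L = 3.37 / 1894 = 0.00178.

i ≈ 0.00178 m/m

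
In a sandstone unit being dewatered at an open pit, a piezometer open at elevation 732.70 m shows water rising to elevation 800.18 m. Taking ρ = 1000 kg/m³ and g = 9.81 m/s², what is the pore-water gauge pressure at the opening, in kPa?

Pressure head ψ = h − z = 800.18 − 732.70 = 67.48 m.
P = ρgψ = 1000 × 9.81 × 67.48 = 661979 Pa ≈ 662 kPa.

P ≈ 662 kPa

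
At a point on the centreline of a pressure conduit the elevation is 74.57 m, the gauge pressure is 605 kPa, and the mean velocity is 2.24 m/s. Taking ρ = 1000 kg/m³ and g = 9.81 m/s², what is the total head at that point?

h ≈ 136.50 m

Pressure head ψ = P/(ρg) = 605×1000 / (1000 × 9.81) = 61.67 m.
Velocity head = v²/(2g) = 2.24² / (2 × 9.81) = 0.256 m.
h = z + ψ + v²/(2g) = 74.57 + 61.67 + 0.256 = 136.50 m.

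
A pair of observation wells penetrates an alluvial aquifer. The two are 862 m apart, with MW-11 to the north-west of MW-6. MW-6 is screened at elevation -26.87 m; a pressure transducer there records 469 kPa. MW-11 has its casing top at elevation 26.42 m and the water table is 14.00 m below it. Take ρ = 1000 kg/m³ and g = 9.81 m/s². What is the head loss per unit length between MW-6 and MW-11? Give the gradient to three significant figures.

i ≈ 0.00988 m/m

Pressure head at MW-6: ψ = P/(ρg) = 469×1000 / (1000 × 9.81) = 47.81 m.
Total head at MW-6: h = z + ψ = -26.87 + 47.81 = 20.94 m.
Total head at MW-11: h = 26.42 − 14.00 = 12.42 m.
Head difference: h(MW-6) − h(MW-11) = 20.94 − 12.42 = 8.52 m.
Hydraulic gradient: i = |Δh| / L = 8.52 / 862 = 0.00988.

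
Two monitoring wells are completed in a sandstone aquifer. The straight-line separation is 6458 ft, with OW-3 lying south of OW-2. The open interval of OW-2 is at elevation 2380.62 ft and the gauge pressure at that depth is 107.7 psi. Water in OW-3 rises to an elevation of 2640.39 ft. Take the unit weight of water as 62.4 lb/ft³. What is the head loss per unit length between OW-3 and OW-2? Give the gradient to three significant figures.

Pressure head at OW-2: ψ = 144·P/γ = 144 × 107.7 / 62.4 = 248.54 ft.
Total head at OW-2: h = z + ψ = 2380.62 + 248.54 = 2629.16 ft.
Total head at OW-3: h = 2640.39 ft (water level in the piezometer is the total head).
Head difference: h(OW-2) − h(OW-3) = 2629.16 − 2640.39 = -11.23 ft.
Hydraulic gradient: i = |Δh| / L = 11.23 / 6458 = 0.00174.

i ≈ 0.00174 ft/ft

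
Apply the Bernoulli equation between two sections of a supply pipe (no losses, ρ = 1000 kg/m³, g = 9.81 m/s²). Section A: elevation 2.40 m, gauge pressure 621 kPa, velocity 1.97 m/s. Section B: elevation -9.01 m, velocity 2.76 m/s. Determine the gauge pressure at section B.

P₂ ≈ 731 kPa

Pressure head at A: ψ₁ = P₁/(ρg) = 621×1000 / (1000 × 9.81) = 63.30 m.
Velocity heads: v₁²/2g = 1.97²/19.62 = 0.198 m; v₂²/2g = 2.76²/19.62 = 0.388 m.
Total head H = z₁ + ψ₁ + v₁²/2g = 2.40 + 63.30 + 0.198 = 65.90 m.
ψ₂ = H − z₂ − v₂²/2g = 65.90 − (-9.01) − 0.388 = 74.52 m.
P₂ = ρgψ₂ = 1000 × 9.81 × 74.52 ≈ 731 kPa.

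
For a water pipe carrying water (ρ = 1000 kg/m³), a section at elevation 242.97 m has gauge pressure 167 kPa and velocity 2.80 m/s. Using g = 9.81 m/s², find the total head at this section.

h ≈ 260.39 m

Pressure head ψ = P/(ρg) = 167×1000 / (1000 × 9.81) = 17.02 m.
Velocity head = v²/(2g) = 2.80² / (2 × 9.81) = 0.400 m.
h = z + ψ + v²/(2g) = 242.97 + 17.02 + 0.400 = 260.39 m.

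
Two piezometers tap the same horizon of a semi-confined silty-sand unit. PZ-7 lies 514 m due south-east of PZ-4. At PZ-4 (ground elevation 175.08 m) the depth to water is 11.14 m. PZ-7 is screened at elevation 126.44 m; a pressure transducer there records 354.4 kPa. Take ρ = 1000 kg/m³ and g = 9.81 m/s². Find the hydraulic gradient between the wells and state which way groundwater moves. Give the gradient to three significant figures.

Total head at PZ-4: h = 175.08 − 11.14 = 163.94 m.
Pressure head at PZ-7: ψ = P/(ρg) = 354.4×1000 / (1000 × 9.81) = 36.13 m.
Total head at PZ-7: h = z + ψ = 126.44 + 36.13 = 162.57 m.
Head difference: h(PZ-4) − h(PZ-7) = 163.94 − 162.57 = 1.37 m.
Hydraulic gradient: i = |Δh| / L = 1.37 / 514 = 0.00267.
Flow is from higher to lower head: from PZ-4 toward PZ-7, i.e. toward the south-east.

i ≈ 0.00267; groundwater flows toward the south-east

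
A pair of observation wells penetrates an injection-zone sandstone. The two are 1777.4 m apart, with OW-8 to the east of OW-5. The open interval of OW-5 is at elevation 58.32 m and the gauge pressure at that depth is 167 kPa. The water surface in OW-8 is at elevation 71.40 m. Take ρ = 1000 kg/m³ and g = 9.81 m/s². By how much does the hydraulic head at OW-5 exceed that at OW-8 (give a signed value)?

Δh ≈ 3.94 m

Pressure head at OW-5: ψ = P/(ρg) = 167×1000 / (1000 × 9.81) = 17.02 m.
Total head at OW-5: h = z + ψ = 58.32 + 17.02 = 75.34 m.
Total head at OW-8: h = 71.40 m (water level in the piezometer is the total head).
Head difference: h(OW-5) − h(OW-8) = 75.34 − 71.40 = 3.94 m.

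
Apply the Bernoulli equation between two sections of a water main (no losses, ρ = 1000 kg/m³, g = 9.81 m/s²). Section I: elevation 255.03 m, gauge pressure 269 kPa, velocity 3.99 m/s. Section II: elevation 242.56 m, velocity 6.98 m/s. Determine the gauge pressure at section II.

P₂ ≈ 375 kPa

Pressure head at I: ψ₁ = P₁/(ρg) = 269×1000 / (1000 × 9.81) = 27.42 m.
Velocity heads: v₁²/2g = 3.99²/19.62 = 0.811 m; v₂²/2g = 6.98²/19.62 = 2.483 m.
Total head H = z₁ + ψ₁ + v₁²/2g = 255.03 + 27.42 + 0.811 = 283.26 m.
ψ₂ = H − z₂ − v₂²/2g = 283.26 − 242.56 − 2.483 = 38.22 m.
P₂ = ρgψ₂ = 1000 × 9.81 × 38.22 ≈ 375 kPa.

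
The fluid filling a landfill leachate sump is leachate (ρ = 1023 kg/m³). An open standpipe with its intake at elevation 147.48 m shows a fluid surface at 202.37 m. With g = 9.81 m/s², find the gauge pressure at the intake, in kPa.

P ≈ 551 kPa

Pressure head ψ = h − z = 202.37 − 147.48 = 54.89 m.
P = ρgψ = 1023 × 9.81 × 54.89 = 550856 Pa ≈ 551 kPa.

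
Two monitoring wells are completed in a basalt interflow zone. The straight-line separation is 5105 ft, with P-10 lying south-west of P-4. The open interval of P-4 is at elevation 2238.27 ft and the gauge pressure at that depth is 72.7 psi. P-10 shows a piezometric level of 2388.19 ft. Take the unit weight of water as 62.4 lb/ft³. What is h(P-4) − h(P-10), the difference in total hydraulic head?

Pressure head at P-4: ψ = 144·P/γ = 144 × 72.7 / 62.4 = 167.77 ft.
Total head at P-4: h = z + ψ = 2238.27 + 167.77 = 2406.04 ft.
Total head at P-10: h = 2388.19 ft (water level in the piezometer is the total head).
Head difference: h(P-4) − h(P-10) = 2406.04 − 2388.19 = 17.85 ft.

Δh ≈ 17.85 ft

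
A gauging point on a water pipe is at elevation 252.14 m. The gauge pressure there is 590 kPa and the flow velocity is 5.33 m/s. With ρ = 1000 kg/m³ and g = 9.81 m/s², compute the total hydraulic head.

h ≈ 313.73 m

Pressure head ψ = P/(ρg) = 590×1000 / (1000 × 9.81) = 60.14 m.
Velocity head = v²/(2g) = 5.33² / (2 × 9.81) = 1.448 m.
h = z + ψ + v²/(2g) = 252.14 + 60.14 + 1.448 = 313.73 m.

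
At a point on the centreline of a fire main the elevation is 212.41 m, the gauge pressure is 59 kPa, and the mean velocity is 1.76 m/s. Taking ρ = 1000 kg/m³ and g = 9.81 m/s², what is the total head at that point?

h ≈ 218.58 m

Pressure head ψ = P/(ρg) = 59×1000 / (1000 × 9.81) = 6.01 m.
Velocity head = v²/(2g) = 1.76² / (2 × 9.81) = 0.158 m.
h = z + ψ + v²/(2g) = 212.41 + 6.01 + 0.158 = 218.58 m.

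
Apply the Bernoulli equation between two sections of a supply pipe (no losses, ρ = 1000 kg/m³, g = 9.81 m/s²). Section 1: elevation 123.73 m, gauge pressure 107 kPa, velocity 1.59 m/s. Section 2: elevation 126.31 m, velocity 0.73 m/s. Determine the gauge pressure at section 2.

Pressure head at 1: ψ₁ = P₁/(ρg) = 107×1000 / (1000 × 9.81) = 10.91 m.
Velocity heads: v₁²/2g = 1.59²/19.62 = 0.129 m; v₂²/2g = 0.73²/19.62 = 0.027 m.
Total head H = z₁ + ψ₁ + v₁²/2g = 123.73 + 10.91 + 0.129 = 134.77 m.
ψ₂ = H − z₂ − v₂²/2g = 134.77 − 126.31 − 0.027 = 8.43 m.
P₂ = ρgψ₂ = 1000 × 9.81 × 8.43 ≈ 82.7 kPa.

P₂ ≈ 82.7 kPa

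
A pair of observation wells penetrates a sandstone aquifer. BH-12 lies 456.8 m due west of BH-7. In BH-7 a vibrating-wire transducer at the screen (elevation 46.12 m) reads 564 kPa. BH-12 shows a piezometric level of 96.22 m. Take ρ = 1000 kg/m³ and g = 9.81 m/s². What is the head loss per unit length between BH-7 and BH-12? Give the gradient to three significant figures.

Pressure head at BH-7: ψ = P/(ρg) = 564×1000 / (1000 × 9.81) = 57.49 m.
Total head at BH-7: h = z + ψ = 46.12 + 57.49 = 103.61 m.
Total head at BH-12: h = 96.22 m (water level in the piezometer is the total head).
Head difference: h(BH-7) − h(BH-12) = 103.61 − 96.22 = 7.39 m.
Hydraulic gradient: i = |Δh| / L = 7.39 / 456.8 = 0.0162.

i ≈ 0.0162 m/m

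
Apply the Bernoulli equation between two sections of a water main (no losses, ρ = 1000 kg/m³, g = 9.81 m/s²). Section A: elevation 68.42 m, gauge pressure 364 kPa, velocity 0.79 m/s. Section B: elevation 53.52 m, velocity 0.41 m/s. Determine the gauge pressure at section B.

Pressure head at A: ψ₁ = P₁/(ρg) = 364×1000 / (1000 × 9.81) = 37.10 m.
Velocity heads: v₁²/2g = 0.79²/19.62 = 0.032 m; v₂²/2g = 0.41²/19.62 = 0.009 m.
Total head H = z₁ + ψ₁ + v₁²/2g = 68.42 + 37.10 + 0.032 = 105.55 m.
ψ₂ = H − z₂ − v₂²/2g = 105.55 − 53.52 − 0.009 = 52.02 m.
P₂ = ρgψ₂ = 1000 × 9.81 × 52.02 ≈ 510 kPa.

P₂ ≈ 510 kPa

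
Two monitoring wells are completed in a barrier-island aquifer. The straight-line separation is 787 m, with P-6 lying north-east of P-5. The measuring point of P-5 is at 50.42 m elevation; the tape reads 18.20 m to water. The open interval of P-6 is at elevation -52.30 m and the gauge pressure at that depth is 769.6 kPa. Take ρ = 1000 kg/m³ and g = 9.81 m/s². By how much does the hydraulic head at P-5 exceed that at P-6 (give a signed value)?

Δh ≈ 6.07 m

Total head at P-5: h = 50.42 − 18.20 = 32.22 m.
Pressure head at P-6: ψ = P/(ρg) = 769.6×1000 / (1000 × 9.81) = 78.45 m.
Total head at P-6: h = z + ψ = -52.30 + 78.45 = 26.15 m.
Head difference: h(P-5) − h(P-6) = 32.22 − 26.15 = 6.07 m.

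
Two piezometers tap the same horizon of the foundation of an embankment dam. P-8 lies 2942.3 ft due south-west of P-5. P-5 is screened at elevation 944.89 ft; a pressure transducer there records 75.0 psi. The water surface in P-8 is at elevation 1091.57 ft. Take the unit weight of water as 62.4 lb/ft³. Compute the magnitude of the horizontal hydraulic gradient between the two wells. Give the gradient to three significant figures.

i ≈ 0.00897

Pressure head at P-5: ψ = 144·P/γ = 144 × 75.0 / 62.4 = 173.08 ft.
Total head at P-5: h = z + ψ = 944.89 + 173.08 = 1117.97 ft.
Total head at P-8: h = 1091.57 ft (water level in the piezometer is the total head).
Head difference: h(P-5) − h(P-8) = 1117.97 − 1091.57 = 26.40 ft.
Hydraulic gradient: i = |Δh| / L = 26.40 / 2942.3 = 0.00897.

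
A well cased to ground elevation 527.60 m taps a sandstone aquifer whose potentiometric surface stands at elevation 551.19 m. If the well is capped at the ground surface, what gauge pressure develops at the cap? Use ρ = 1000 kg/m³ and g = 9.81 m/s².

Head above the cap: Δh = 551.19 − 527.60 = 23.59 m.
P = ρgΔh = 1000 × 9.81 × 23.59 = 231418 Pa ≈ 231 kPa.

P ≈ 231 kPa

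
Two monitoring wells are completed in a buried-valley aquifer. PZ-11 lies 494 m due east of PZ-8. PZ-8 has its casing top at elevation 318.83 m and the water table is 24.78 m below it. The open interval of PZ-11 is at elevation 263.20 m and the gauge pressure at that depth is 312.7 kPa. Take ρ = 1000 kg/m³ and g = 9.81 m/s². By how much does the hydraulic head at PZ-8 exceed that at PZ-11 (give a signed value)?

Total head at PZ-8: h = 318.83 − 24.78 = 294.05 m.
Pressure head at PZ-11: ψ = P/(ρg) = 312.7×1000 / (1000 × 9.81) = 31.88 m.
Total head at PZ-11: h = z + ψ = 263.20 + 31.88 = 295.08 m.
Head difference: h(PZ-8) − h(PZ-11) = 294.05 − 295.08 = -1.03 m.

Δh ≈ -1.03 m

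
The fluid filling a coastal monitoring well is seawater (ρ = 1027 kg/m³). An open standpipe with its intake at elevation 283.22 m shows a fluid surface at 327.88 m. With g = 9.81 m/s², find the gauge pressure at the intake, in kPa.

P ≈ 450 kPa

Pressure head ψ = h − z = 327.88 − 283.22 = 44.66 m.
P = ρgψ = 1027 × 9.81 × 44.66 = 449944 Pa ≈ 450 kPa.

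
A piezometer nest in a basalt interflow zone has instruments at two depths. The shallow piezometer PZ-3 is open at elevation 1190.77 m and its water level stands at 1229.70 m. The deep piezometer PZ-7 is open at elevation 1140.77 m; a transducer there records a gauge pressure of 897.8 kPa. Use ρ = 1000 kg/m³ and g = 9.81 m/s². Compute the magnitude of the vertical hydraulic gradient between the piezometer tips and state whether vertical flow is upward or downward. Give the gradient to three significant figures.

|i_v| ≈ 0.0518; vertical flow is upward

Total head at PZ-3: h = 1229.70 m (water level in the standpipe).
Pressure head at PZ-7: ψ = P/(ρg) = 897.8×1000 / (1000 × 9.81) = 91.52 m.
Total head at PZ-7: h = z + ψ = 1140.77 + 91.52 = 1232.29 m.
Δh = h(PZ-3) − h(PZ-7) = 1229.70 − 1232.29 = -2.59 m.
Vertical separation Δz = 1190.77 − 1140.77 = 50.00 m.
|i_v| = |Δh| / Δz = 2.59 / 50.00 = 0.0518.
Head is higher in the deep piezometer, so vertical flow is upward (discharge condition).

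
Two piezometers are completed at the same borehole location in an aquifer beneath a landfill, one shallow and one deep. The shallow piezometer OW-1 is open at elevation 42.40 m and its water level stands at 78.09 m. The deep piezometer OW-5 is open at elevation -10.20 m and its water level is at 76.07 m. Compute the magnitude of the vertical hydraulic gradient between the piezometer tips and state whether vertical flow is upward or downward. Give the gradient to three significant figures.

Total head at OW-1: h = 78.09 m (water level in the standpipe).
Total head at OW-5: h = 76.07 m.
Δh = h(OW-1) − h(OW-5) = 78.09 − 76.07 = 2.02 m.
Vertical separation Δz = 42.40 − (-10.20) = 52.60 m.
|i_v| = |Δh| / Δz = 2.02 / 52.60 = 0.0384.
Head is higher in the shallow piezometer, so vertical flow is downward (recharge condition).

|i_v| ≈ 0.0384; vertical flow is downward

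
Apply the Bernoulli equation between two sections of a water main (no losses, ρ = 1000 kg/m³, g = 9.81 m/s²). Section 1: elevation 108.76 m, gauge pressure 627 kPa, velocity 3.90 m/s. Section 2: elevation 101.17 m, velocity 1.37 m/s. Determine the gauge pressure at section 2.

P₂ ≈ 708 kPa

Pressure head at 1: ψ₁ = P₁/(ρg) = 627×1000 / (1000 × 9.81) = 63.91 m.
Velocity heads: v₁²/2g = 3.90²/19.62 = 0.775 m; v₂²/2g = 1.37²/19.62 = 0.096 m.
Total head H = z₁ + ψ₁ + v₁²/2g = 108.76 + 63.91 + 0.775 = 173.45 m.
ψ₂ = H − z₂ − v₂²/2g = 173.45 − 101.17 − 0.096 = 72.18 m.
P₂ = ρgψ₂ = 1000 × 9.81 × 72.18 ≈ 708 kPa.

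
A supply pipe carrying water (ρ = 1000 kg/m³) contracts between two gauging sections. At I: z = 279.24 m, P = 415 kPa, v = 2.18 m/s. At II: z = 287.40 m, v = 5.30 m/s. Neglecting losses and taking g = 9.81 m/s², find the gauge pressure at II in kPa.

Pressure head at I: ψ₁ = P₁/(ρg) = 415×1000 / (1000 × 9.81) = 42.30 m.
Velocity heads: v₁²/2g = 2.18²/19.62 = 0.242 m; v₂²/2g = 5.30²/19.62 = 1.432 m.
Total head H = z₁ + ψ₁ + v₁²/2g = 279.24 + 42.30 + 0.242 = 321.78 m.
ψ₂ = H − z₂ − v₂²/2g = 321.78 − 287.40 − 1.432 = 32.95 m.
P₂ = ρgψ₂ = 1000 × 9.81 × 32.95 ≈ 323 kPa.

P₂ ≈ 323 kPa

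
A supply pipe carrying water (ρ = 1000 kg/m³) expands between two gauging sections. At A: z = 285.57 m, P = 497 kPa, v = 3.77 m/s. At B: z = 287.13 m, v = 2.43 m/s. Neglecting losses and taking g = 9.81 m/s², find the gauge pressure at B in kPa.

Pressure head at A: ψ₁ = P₁/(ρg) = 497×1000 / (1000 × 9.81) = 50.66 m.
Velocity heads: v₁²/2g = 3.77²/19.62 = 0.724 m; v₂²/2g = 2.43²/19.62 = 0.301 m.
Total head H = z₁ + ψ₁ + v₁²/2g = 285.57 + 50.66 + 0.724 = 336.95 m.
ψ₂ = H − z₂ − v₂²/2g = 336.95 − 287.13 − 0.301 = 49.52 m.
P₂ = ρgψ₂ = 1000 × 9.81 × 49.52 ≈ 486 kPa.

P₂ ≈ 486 kPa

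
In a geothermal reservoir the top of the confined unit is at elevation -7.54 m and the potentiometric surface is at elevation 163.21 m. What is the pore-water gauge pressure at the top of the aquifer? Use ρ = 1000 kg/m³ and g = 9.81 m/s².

P ≈ 1680 kPa

Pressure head at the aquifer top: ψ = h − z = 163.21 − (-7.54) = 170.75 m.
P = ρgψ = 1000 × 9.81 × 170.75 = 1675058 Pa ≈ 1680 kPa.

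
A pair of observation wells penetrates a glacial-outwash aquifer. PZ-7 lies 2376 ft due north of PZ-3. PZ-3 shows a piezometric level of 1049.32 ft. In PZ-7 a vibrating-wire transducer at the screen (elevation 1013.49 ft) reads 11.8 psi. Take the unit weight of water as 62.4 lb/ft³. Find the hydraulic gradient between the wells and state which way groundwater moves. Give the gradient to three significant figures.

i ≈ 0.00362; groundwater flows toward the north

Total head at PZ-3: h = 1049.32 ft (water level in the piezometer is the total head).
Pressure head at PZ-7: ψ = 144·P/γ = 144 × 11.8 / 62.4 = 27.23 ft.
Total head at PZ-7: h = z + ψ = 1013.49 + 27.23 = 1040.72 ft.
Head difference: h(PZ-3) − h(PZ-7) = 1049.32 − 1040.72 = 8.60 ft.
Hydraulic gradient: i = |Δh| / L = 8.60 / 2376 = 0.00362.
Flow is from higher to lower head: from PZ-3 toward PZ-7, i.e. toward the north.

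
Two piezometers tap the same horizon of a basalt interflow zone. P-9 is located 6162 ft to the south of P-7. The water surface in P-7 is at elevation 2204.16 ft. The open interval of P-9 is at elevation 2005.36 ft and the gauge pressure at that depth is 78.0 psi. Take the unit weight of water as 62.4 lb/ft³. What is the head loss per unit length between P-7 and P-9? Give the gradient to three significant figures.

i ≈ 0.00305 ft/ft

Total head at P-7: h = 2204.16 ft (water level in the piezometer is the total head).
Pressure head at P-9: ψ = 144·P/γ = 144 × 78.0 / 62.4 = 180.00 ft.
Total head at P-9: h = z + ψ = 2005.36 + 180.00 = 2185.36 ft.
Head difference: h(P-7) − h(P-9) = 2204.16 − 2185.36 = 18.80 ft.
Hydraulic gradient: i = |Δh| / L = 18.80 / 6162 = 0.00305.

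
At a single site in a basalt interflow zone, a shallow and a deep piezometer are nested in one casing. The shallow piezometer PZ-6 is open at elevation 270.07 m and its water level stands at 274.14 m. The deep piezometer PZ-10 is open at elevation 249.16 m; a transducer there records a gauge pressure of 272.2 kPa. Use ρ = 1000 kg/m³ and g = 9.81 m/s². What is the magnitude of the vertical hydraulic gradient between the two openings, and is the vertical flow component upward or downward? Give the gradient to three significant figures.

Total head at PZ-6: h = 274.14 m (water level in the standpipe).
Pressure head at PZ-10: ψ = P/(ρg) = 272.2×1000 / (1000 × 9.81) = 27.75 m.
Total head at PZ-10: h = z + ψ = 249.16 + 27.75 = 276.91 m.
Δh = h(PZ-6) − h(PZ-10) = 274.14 − 276.91 = -2.77 m.
Vertical separation Δz = 270.07 − 249.16 = 20.91 m.
|i_v| = |Δh| / Δz = 2.77 / 20.91 = 0.132.
Head is higher in the deep piezometer, so vertical flow is upward (discharge condition).

|i_v| ≈ 0.132; vertical flow is upward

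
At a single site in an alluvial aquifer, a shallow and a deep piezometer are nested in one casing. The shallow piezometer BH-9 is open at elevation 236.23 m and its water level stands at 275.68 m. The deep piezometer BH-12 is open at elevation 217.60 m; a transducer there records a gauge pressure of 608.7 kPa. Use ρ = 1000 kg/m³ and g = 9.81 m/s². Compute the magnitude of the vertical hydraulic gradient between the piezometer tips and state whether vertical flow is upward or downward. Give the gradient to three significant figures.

Total head at BH-9: h = 275.68 m (water level in the standpipe).
Pressure head at BH-12: ψ = P/(ρg) = 608.7×1000 / (1000 × 9.81) = 62.05 m.
Total head at BH-12: h = z + ψ = 217.60 + 62.05 = 279.65 m.
Δh = h(BH-9) − h(BH-12) = 275.68 − 279.65 = -3.97 m.
Vertical separation Δz = 236.23 − 217.60 = 18.63 m.
|i_v| = |Δh| / Δz = 3.97 / 18.63 = 0.213.
Head is higher in the deep piezometer, so vertical flow is upward (discharge condition).

|i_v| ≈ 0.213; vertical flow is upward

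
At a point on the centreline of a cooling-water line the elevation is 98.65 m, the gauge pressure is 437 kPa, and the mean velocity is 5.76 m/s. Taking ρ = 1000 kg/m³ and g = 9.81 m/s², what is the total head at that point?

Pressure head ψ = P/(ρg) = 437×1000 / (1000 × 9.81) = 44.55 m.
Velocity head = v²/(2g) = 5.76² / (2 × 9.81) = 1.691 m.
h = z + ψ + v²/(2g) = 98.65 + 44.55 + 1.691 = 144.89 m.

h ≈ 144.89 m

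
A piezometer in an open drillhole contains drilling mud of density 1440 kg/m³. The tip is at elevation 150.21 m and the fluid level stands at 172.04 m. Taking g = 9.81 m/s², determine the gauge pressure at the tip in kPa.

P ≈ 308 kPa

Pressure head ψ = h − z = 172.04 − 150.21 = 21.83 m.
P = ρgψ = 1440 × 9.81 × 21.83 = 308379 Pa ≈ 308 kPa.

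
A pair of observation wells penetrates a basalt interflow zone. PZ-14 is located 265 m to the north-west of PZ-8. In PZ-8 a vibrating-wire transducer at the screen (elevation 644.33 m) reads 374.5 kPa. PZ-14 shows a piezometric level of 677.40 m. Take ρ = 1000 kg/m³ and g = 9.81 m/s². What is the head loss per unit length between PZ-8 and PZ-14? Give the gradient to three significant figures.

i ≈ 0.0193 m/m

Pressure head at PZ-8: ψ = P/(ρg) = 374.5×1000 / (1000 × 9.81) = 38.18 m.
Total head at PZ-8: h = z + ψ = 644.33 + 38.18 = 682.51 m.
Total head at PZ-14: h = 677.40 m (water level in the piezometer is the total head).
Head difference: h(PZ-8) − h(PZ-14) = 682.51 − 677.40 = 5.11 m.
Hydraulic gradient: i = |Δh| / L = 5.11 / 265 = 0.0193.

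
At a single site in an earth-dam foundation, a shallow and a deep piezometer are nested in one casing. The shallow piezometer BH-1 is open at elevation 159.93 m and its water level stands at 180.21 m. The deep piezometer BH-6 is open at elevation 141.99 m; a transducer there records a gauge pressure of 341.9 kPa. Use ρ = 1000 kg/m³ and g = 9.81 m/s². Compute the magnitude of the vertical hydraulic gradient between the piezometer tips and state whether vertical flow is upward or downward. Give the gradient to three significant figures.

|i_v| ≈ 0.188; vertical flow is downward

Total head at BH-1: h = 180.21 m (water level in the standpipe).
Pressure head at BH-6: ψ = P/(ρg) = 341.9×1000 / (1000 × 9.81) = 34.85 m.
Total head at BH-6: h = z + ψ = 141.99 + 34.85 = 176.84 m.
Δh = h(BH-1) − h(BH-6) = 180.21 − 176.84 = 3.37 m.
Vertical separation Δz = 159.93 − 141.99 = 17.94 m.
|i_v| = |Δh| / Δz = 3.37 / 17.94 = 0.188.
Head is higher in the shallow piezometer, so vertical flow is downward (recharge condition).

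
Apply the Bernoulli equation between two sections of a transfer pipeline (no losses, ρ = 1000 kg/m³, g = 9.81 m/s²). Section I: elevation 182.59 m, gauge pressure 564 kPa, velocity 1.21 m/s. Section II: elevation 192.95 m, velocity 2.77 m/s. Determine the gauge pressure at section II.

Pressure head at I: ψ₁ = P₁/(ρg) = 564×1000 / (1000 × 9.81) = 57.49 m.
Velocity heads: v₁²/2g = 1.21²/19.62 = 0.075 m; v₂²/2g = 2.77²/19.62 = 0.391 m.
Total head H = z₁ + ψ₁ + v₁²/2g = 182.59 + 57.49 + 0.075 = 240.16 m.
ψ₂ = H − z₂ − v₂²/2g = 240.16 − 192.95 − 0.391 = 46.82 m.
P₂ = ρgψ₂ = 1000 × 9.81 × 46.82 ≈ 459 kPa.

P₂ ≈ 459 kPa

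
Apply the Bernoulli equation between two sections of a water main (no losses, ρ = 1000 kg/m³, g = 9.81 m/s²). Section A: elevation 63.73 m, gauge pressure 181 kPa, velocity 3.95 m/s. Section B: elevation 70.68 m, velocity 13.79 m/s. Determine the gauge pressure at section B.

P₂ ≈ 25.5 kPa

Pressure head at A: ψ₁ = P₁/(ρg) = 181×1000 / (1000 × 9.81) = 18.45 m.
Velocity heads: v₁²/2g = 3.95²/19.62 = 0.795 m; v₂²/2g = 13.79²/19.62 = 9.692 m.
Total head H = z₁ + ψ₁ + v₁²/2g = 63.73 + 18.45 + 0.795 = 82.97 m.
ψ₂ = H − z₂ − v₂²/2g = 82.97 − 70.68 − 9.692 = 2.60 m.
P₂ = ρgψ₂ = 1000 × 9.81 × 2.60 ≈ 25.5 kPa.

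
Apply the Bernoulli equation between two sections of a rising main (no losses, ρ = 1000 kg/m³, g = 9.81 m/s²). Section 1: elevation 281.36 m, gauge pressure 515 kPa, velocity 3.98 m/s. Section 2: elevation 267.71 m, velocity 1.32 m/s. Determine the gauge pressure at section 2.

Pressure head at 1: ψ₁ = P₁/(ρg) = 515×1000 / (1000 × 9.81) = 52.50 m.
Velocity heads: v₁²/2g = 3.98²/19.62 = 0.807 m; v₂²/2g = 1.32²/19.62 = 0.089 m.
Total head H = z₁ + ψ₁ + v₁²/2g = 281.36 + 52.50 + 0.807 = 334.67 m.
ψ₂ = H − z₂ − v₂²/2g = 334.67 − 267.71 − 0.089 = 66.87 m.
P₂ = ρgψ₂ = 1000 × 9.81 × 66.87 ≈ 656 kPa.

P₂ ≈ 656 kPa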